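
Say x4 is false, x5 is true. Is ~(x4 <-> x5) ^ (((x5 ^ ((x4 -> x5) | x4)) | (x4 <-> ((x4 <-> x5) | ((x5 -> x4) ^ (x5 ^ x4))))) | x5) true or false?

x4 <-> x5 = F <-> T = F
~(x4 <-> x5) = ~F = T
x4 -> x5 = F -> T = T
(x4 -> x5) | x4 = T | F = T
x5 ^ ((x4 -> x5) | x4) = T ^ T = F
x4 <-> x5 = F <-> T = F
x5 -> x4 = T -> F = F
x5 ^ x4 = T ^ F = T
(x5 -> x4) ^ (x5 ^ x4) = F ^ T = T
(x4 <-> x5) | ((x5 -> x4) ^ (x5 ^ x4)) = F | T = T
x4 <-> ((x4 <-> x5) | ((x5 -> x4) ^ (x5 ^ x4))) = F <-> T = F
(x5 ^ ((x4 -> x5) | x4)) | (x4 <-> ((x4 <-> x5) | ((x5 -> x4) ^ (x5 ^ x4)))) = F | F = F
((x5 ^ ((x4 -> x5) | x4)) | (x4 <-> ((x4 <-> x5) | ((x5 -> x4) ^ (x5 ^ x4))))) | x5 = F | T = T
~(x4 <-> x5) ^ (((x5 ^ ((x4 -> x5) | x4)) | (x4 <-> ((x4 <-> x5) | ((x5 -> x4) ^ (x5 ^ x4))))) | x5) = T ^ T = F

F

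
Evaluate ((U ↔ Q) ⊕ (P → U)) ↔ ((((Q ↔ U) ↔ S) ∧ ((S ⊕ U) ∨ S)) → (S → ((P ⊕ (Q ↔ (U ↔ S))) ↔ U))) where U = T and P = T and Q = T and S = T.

T

Substituting U=T, P=T, Q=T, S=T:
U ↔ Q = T ↔ T = T
P → U = T → T = T
(U ↔ Q) ⊕ (P → U) = T ⊕ T = F
Q ↔ U = T ↔ T = T
(Q ↔ U) ↔ S = T ↔ T = T
S ⊕ U = T ⊕ T = F
(S ⊕ U) ∨ S = F ∨ T = T
((Q ↔ U) ↔ S) ∧ ((S ⊕ U) ∨ S) = T ∧ T = T
U ↔ S = T ↔ T = T
Q ↔ (U ↔ S) = T ↔ T = T
P ⊕ (Q ↔ (U ↔ S)) = T ⊕ T = F
(P ⊕ (Q ↔ (U ↔ S))) ↔ U = F ↔ T = F
S → ((P ⊕ (Q ↔ (U ↔ S))) ↔ U) = T → F = F
(((Q ↔ U) ↔ S) ∧ ((S ⊕ U) ∨ S)) → (S → ((P ⊕ (Q ↔ (U ↔ S))) ↔ U)) = T → F = F
((U ↔ Q) ⊕ (P → U)) ↔ ((((Q ↔ U) ↔ S) ∧ ((S ⊕ U) ∨ S)) → (S → ((P ⊕ (Q ↔ (U ↔ S))) ↔ U))) = F ↔ F = T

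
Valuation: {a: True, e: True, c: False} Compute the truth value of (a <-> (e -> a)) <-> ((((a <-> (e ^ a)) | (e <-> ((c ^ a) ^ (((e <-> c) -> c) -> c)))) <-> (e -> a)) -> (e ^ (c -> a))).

Substituting a=True, e=True, c=False:
e -> a = True -> True = True
a <-> (e -> a) = True <-> True = True
e ^ a = True ^ True = False
a <-> (e ^ a) = True <-> False = False
c ^ a = False ^ True = True
e <-> c = True <-> False = False
(e <-> c) -> c = False -> False = True
((e <-> c) -> c) -> c = True -> False = False
(c ^ a) ^ (((e <-> c) -> c) -> c) = True ^ False = True
e <-> ((c ^ a) ^ (((e <-> c) -> c) -> c)) = True <-> True = True
(a <-> (e ^ a)) | (e <-> ((c ^ a) ^ (((e <-> c) -> c) -> c))) = False | True = True
e -> a = True -> True = True
((a <-> (e ^ a)) | (e <-> ((c ^ a) ^ (((e <-> c) -> c) -> c)))) <-> (e -> a) = True <-> True = True
c -> a = False -> True = True
e ^ (c -> a) = True ^ True = False
(((a <-> (e ^ a)) | (e <-> ((c ^ a) ^ (((e <-> c) -> c) -> c)))) <-> (e -> a)) -> (e ^ (c -> a)) = True -> False = False
(a <-> (e -> a)) <-> ((((a <-> (e ^ a)) | (e <-> ((c ^ a) ^ (((e <-> c) -> c) -> c)))) <-> (e -> a)) -> (e ^ (c -> a))) = True <-> False = False

False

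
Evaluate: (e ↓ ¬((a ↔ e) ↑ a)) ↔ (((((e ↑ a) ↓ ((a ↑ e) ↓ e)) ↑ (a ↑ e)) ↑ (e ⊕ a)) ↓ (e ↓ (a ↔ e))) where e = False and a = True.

a ↔ e = True ↔ False = False
(a ↔ e) ↑ a = False ↑ True = True
¬((a ↔ e) ↑ a) = ¬True = False
e ↓ ¬((a ↔ e) ↑ a) = False ↓ False = True
e ↑ a = False ↑ True = True
a ↑ e = True ↑ False = True
(a ↑ e) ↓ e = True ↓ False = False
(e ↑ a) ↓ ((a ↑ e) ↓ e) = True ↓ False = False
a ↑ e = True ↑ False = True
((e ↑ a) ↓ ((a ↑ e) ↓ e)) ↑ (a ↑ e) = False ↑ True = True
e ⊕ a = False ⊕ True = True
(((e ↑ a) ↓ ((a ↑ e) ↓ e)) ↑ (a ↑ e)) ↑ (e ⊕ a) = True ↑ True = False
a ↔ e = True ↔ False = False
e ↓ (a ↔ e) = False ↓ False = True
((((e ↑ a) ↓ ((a ↑ e) ↓ e)) ↑ (a ↑ e)) ↑ (e ⊕ a)) ↓ (e ↓ (a ↔ e)) = False ↓ True = False
(e ↓ ¬((a ↔ e) ↑ a)) ↔ (((((e ↑ a) ↓ ((a ↑ e) ↓ e)) ↑ (a ↑ e)) ↑ (e ⊕ a)) ↓ (e ↓ (a ↔ e))) = True ↔ False = False

False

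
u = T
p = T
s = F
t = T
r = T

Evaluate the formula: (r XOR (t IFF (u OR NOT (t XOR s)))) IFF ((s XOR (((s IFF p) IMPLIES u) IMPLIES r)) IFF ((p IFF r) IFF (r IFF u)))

F

t XOR s = T XOR F = T
NOT (t XOR s) = NOT T = F
u OR NOT (t XOR s) = T OR F = T
t IFF (u OR NOT (t XOR s)) = T IFF T = T
r XOR (t IFF (u OR NOT (t XOR s))) = T XOR T = F
s IFF p = F IFF T = F
(s IFF p) IMPLIES u = F IMPLIES T = T
((s IFF p) IMPLIES u) IMPLIES r = T IMPLIES T = T
s XOR (((s IFF p) IMPLIES u) IMPLIES r) = F XOR T = T
p IFF r = T IFF T = T
r IFF u = T IFF T = T
(p IFF r) IFF (r IFF u) = T IFF T = T
(s XOR (((s IFF p) IMPLIES u) IMPLIES r)) IFF ((p IFF r) IFF (r IFF u)) = T IFF T = T
(r XOR (t IFF (u OR NOT (t XOR s)))) IFF ((s XOR (((s IFF p) IMPLIES u) IMPLIES r)) IFF ((p IFF r) IFF (r IFF u))) = F IFF T = F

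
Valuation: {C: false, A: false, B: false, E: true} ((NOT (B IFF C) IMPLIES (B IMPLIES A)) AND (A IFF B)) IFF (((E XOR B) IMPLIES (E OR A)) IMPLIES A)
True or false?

false

B IFF C = false IFF false = true
NOT (B IFF C) = NOT true = false
B IMPLIES A = false IMPLIES false = true
NOT (B IFF C) IMPLIES (B IMPLIES A) = false IMPLIES true = true
A IFF B = false IFF false = true
(NOT (B IFF C) IMPLIES (B IMPLIES A)) AND (A IFF B) = true AND true = true
E XOR B = true XOR false = true
E OR A = true OR false = true
(E XOR B) IMPLIES (E OR A) = true IMPLIES true = true
((E XOR B) IMPLIES (E OR A)) IMPLIES A = true IMPLIES false = false
((NOT (B IFF C) IMPLIES (B IMPLIES A)) AND (A IFF B)) IFF (((E XOR B) IMPLIES (E OR A)) IMPLIES A) = true IFF false = false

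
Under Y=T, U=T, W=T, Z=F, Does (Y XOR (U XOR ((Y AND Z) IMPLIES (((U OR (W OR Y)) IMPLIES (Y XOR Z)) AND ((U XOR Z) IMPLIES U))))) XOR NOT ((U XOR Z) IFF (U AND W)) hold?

T

Y AND Z = T AND F = F
W OR Y = T OR T = T
U OR (W OR Y) = T OR T = T
Y XOR Z = T XOR F = T
(U OR (W OR Y)) IMPLIES (Y XOR Z) = T IMPLIES T = T
U XOR Z = T XOR F = T
(U XOR Z) IMPLIES U = T IMPLIES T = T
((U OR (W OR Y)) IMPLIES (Y XOR Z)) AND ((U XOR Z) IMPLIES U) = T AND T = T
(Y AND Z) IMPLIES (((U OR (W OR Y)) IMPLIES (Y XOR Z)) AND ((U XOR Z) IMPLIES U)) = F IMPLIES T = T
U XOR ((Y AND Z) IMPLIES (((U OR (W OR Y)) IMPLIES (Y XOR Z)) AND ((U XOR Z) IMPLIES U))) = T XOR T = F
Y XOR (U XOR ((Y AND Z) IMPLIES (((U OR (W OR Y)) IMPLIES (Y XOR Z)) AND ((U XOR Z) IMPLIES U)))) = T XOR F = T
U XOR Z = T XOR F = T
U AND W = T AND T = T
(U XOR Z) IFF (U AND W) = T IFF T = T
NOT ((U XOR Z) IFF (U AND W)) = NOT T = F
(Y XOR (U XOR ((Y AND Z) IMPLIES (((U OR (W OR Y)) IMPLIES (Y XOR Z)) AND ((U XOR Z) IMPLIES U))))) XOR NOT ((U XOR Z) IFF (U AND W)) = T XOR F = T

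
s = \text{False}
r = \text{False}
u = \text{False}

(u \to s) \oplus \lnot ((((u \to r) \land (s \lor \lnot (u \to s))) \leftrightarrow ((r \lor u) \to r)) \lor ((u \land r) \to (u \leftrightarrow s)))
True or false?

\text{True}

Substituting s=\text{False}, r=\text{False}, u=\text{False}:
u \to s = \text{False} \to \text{False} = \text{True}
u \to r = \text{False} \to \text{False} = \text{True}
u \to s = \text{False} \to \text{False} = \text{True}
\lnot (u \to s) = \lnot \text{True} = \text{False}
s \lor \lnot (u \to s) = \text{False} \lor \text{False} = \text{False}
(u \to r) \land (s \lor \lnot (u \to s)) = \text{True} \land \text{False} = \text{False}
r \lor u = \text{False} \lor \text{False} = \text{False}
(r \lor u) \to r = \text{False} \to \text{False} = \text{True}
((u \to r) \land (s \lor \lnot (u \to s))) \leftrightarrow ((r \lor u) \to r) = \text{False} \leftrightarrow \text{True} = \text{False}
u \land r = \text{False} \land \text{False} = \text{False}
u \leftrightarrow s = \text{False} \leftrightarrow \text{False} = \text{True}
(u \land r) \to (u \leftrightarrow s) = \text{False} \to \text{True} = \text{True}
(((u \to r) \land (s \lor \lnot (u \to s))) \leftrightarrow ((r \lor u) \to r)) \lor ((u \land r) \to (u \leftrightarrow s)) = \text{False} \lor \text{True} = \text{True}
\lnot ((((u \to r) \land (s \lor \lnot (u \to s))) \leftrightarrow ((r \lor u) \to r)) \lor ((u \land r) \to (u \leftrightarrow s))) = \lnot \text{True} = \text{False}
(u \to s) \oplus \lnot ((((u \to r) \land (s \lor \lnot (u \to s))) \leftrightarrow ((r \lor u) \to r)) \lor ((u \land r) \to (u \leftrightarrow s))) = \text{True} \oplus \text{False} = \text{True}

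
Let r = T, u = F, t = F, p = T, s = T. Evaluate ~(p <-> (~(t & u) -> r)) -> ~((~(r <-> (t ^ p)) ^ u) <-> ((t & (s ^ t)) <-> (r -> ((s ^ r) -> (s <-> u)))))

t & u = F & F = F
~(t & u) = ~F = T
~(t & u) -> r = T -> T = T
p <-> (~(t & u) -> r) = T <-> T = T
~(p <-> (~(t & u) -> r)) = ~T = F
t ^ p = F ^ T = T
r <-> (t ^ p) = T <-> T = T
~(r <-> (t ^ p)) = ~T = F
~(r <-> (t ^ p)) ^ u = F ^ F = F
s ^ t = T ^ F = T
t & (s ^ t) = F & T = F
s ^ r = T ^ T = F
s <-> u = T <-> F = F
(s ^ r) -> (s <-> u) = F -> F = T
r -> ((s ^ r) -> (s <-> u)) = T -> T = T
(t & (s ^ t)) <-> (r -> ((s ^ r) -> (s <-> u))) = F <-> T = F
(~(r <-> (t ^ p)) ^ u) <-> ((t & (s ^ t)) <-> (r -> ((s ^ r) -> (s <-> u)))) = F <-> F = T
~((~(r <-> (t ^ p)) ^ u) <-> ((t & (s ^ t)) <-> (r -> ((s ^ r) -> (s <-> u))))) = ~T = F
~(p <-> (~(t & u) -> r)) -> ~((~(r <-> (t ^ p)) ^ u) <-> ((t & (s ^ t)) <-> (r -> ((s ^ r) -> (s <-> u))))) = F -> F = T

T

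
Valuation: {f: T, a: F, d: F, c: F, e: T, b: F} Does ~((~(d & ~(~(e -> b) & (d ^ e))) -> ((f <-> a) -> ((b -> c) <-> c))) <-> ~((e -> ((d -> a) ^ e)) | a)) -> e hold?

T

e -> b = T -> F = F
~(e -> b) = ~F = T
d ^ e = F ^ T = T
~(e -> b) & (d ^ e) = T & T = T
~(~(e -> b) & (d ^ e)) = ~T = F
d & ~(~(e -> b) & (d ^ e)) = F & F = F
~(d & ~(~(e -> b) & (d ^ e))) = ~F = T
f <-> a = T <-> F = F
b -> c = F -> F = T
(b -> c) <-> c = T <-> F = F
(f <-> a) -> ((b -> c) <-> c) = F -> F = T
~(d & ~(~(e -> b) & (d ^ e))) -> ((f <-> a) -> ((b -> c) <-> c)) = T -> T = T
d -> a = F -> F = T
(d -> a) ^ e = T ^ T = F
e -> ((d -> a) ^ e) = T -> F = F
(e -> ((d -> a) ^ e)) | a = F | F = F
~((e -> ((d -> a) ^ e)) | a) = ~F = T
(~(d & ~(~(e -> b) & (d ^ e))) -> ((f <-> a) -> ((b -> c) <-> c))) <-> ~((e -> ((d -> a) ^ e)) | a) = T <-> T = T
~((~(d & ~(~(e -> b) & (d ^ e))) -> ((f <-> a) -> ((b -> c) <-> c))) <-> ~((e -> ((d -> a) ^ e)) | a)) = ~T = F
~((~(d & ~(~(e -> b) & (d ^ e))) -> ((f <-> a) -> ((b -> c) <-> c))) <-> ~((e -> ((d -> a) ^ e)) | a)) -> e = F -> T = T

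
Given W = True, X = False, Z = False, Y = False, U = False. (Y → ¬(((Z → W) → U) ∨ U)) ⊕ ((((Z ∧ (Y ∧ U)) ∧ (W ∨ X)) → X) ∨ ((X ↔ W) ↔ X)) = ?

False

Z → W = False → True = True
(Z → W) → U = True → False = False
((Z → W) → U) ∨ U = False ∨ False = False
¬(((Z → W) → U) ∨ U) = ¬False = True
Y → ¬(((Z → W) → U) ∨ U) = False → True = True
Y ∧ U = False ∧ False = False
Z ∧ (Y ∧ U) = False ∧ False = False
W ∨ X = True ∨ False = True
(Z ∧ (Y ∧ U)) ∧ (W ∨ X) = False ∧ True = False
((Z ∧ (Y ∧ U)) ∧ (W ∨ X)) → X = False → False = True
X ↔ W = False ↔ True = False
(X ↔ W) ↔ X = False ↔ False = True
(((Z ∧ (Y ∧ U)) ∧ (W ∨ X)) → X) ∨ ((X ↔ W) ↔ X) = True ∨ True = True
(Y → ¬(((Z → W) → U) ∨ U)) ⊕ ((((Z ∧ (Y ∧ U)) ∧ (W ∨ X)) → X) ∨ ((X ↔ W) ↔ X)) = True ⊕ True = False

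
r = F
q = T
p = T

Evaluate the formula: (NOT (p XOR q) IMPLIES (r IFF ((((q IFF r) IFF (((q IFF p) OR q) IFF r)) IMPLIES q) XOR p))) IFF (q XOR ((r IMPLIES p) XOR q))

T

p XOR q = T XOR T = F
NOT (p XOR q) = NOT F = T
q IFF r = T IFF F = F
q IFF p = T IFF T = T
(q IFF p) OR q = T OR T = T
((q IFF p) OR q) IFF r = T IFF F = F
(q IFF r) IFF (((q IFF p) OR q) IFF r) = F IFF F = T
((q IFF r) IFF (((q IFF p) OR q) IFF r)) IMPLIES q = T IMPLIES T = T
(((q IFF r) IFF (((q IFF p) OR q) IFF r)) IMPLIES q) XOR p = T XOR T = F
r IFF ((((q IFF r) IFF (((q IFF p) OR q) IFF r)) IMPLIES q) XOR p) = F IFF F = T
NOT (p XOR q) IMPLIES (r IFF ((((q IFF r) IFF (((q IFF p) OR q) IFF r)) IMPLIES q) XOR p)) = T IMPLIES T = T
r IMPLIES p = F IMPLIES T = T
(r IMPLIES p) XOR q = T XOR T = F
q XOR ((r IMPLIES p) XOR q) = T XOR F = T
(NOT (p XOR q) IMPLIES (r IFF ((((q IFF r) IFF (((q IFF p) OR q) IFF r)) IMPLIES q) XOR p))) IFF (q XOR ((r IMPLIES p) XOR q)) = T IFF T = T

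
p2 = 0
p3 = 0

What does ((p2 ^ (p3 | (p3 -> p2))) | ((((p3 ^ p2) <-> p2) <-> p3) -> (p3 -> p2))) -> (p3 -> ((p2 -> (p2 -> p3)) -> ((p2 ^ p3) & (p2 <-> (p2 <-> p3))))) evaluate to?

Substituting p2=0, p3=0:
p3 -> p2 = 0 -> 0 = 1
p3 | (p3 -> p2) = 0 | 1 = 1
p2 ^ (p3 | (p3 -> p2)) = 0 ^ 1 = 1
p3 ^ p2 = 0 ^ 0 = 0
(p3 ^ p2) <-> p2 = 0 <-> 0 = 1
((p3 ^ p2) <-> p2) <-> p3 = 1 <-> 0 = 0
p3 -> p2 = 0 -> 0 = 1
(((p3 ^ p2) <-> p2) <-> p3) -> (p3 -> p2) = 0 -> 1 = 1
(p2 ^ (p3 | (p3 -> p2))) | ((((p3 ^ p2) <-> p2) <-> p3) -> (p3 -> p2)) = 1 | 1 = 1
p2 -> p3 = 0 -> 0 = 1
p2 -> (p2 -> p3) = 0 -> 1 = 1
p2 ^ p3 = 0 ^ 0 = 0
p2 <-> p3 = 0 <-> 0 = 1
p2 <-> (p2 <-> p3) = 0 <-> 1 = 0
(p2 ^ p3) & (p2 <-> (p2 <-> p3)) = 0 & 0 = 0
(p2 -> (p2 -> p3)) -> ((p2 ^ p3) & (p2 <-> (p2 <-> p3))) = 1 -> 0 = 0
p3 -> ((p2 -> (p2 -> p3)) -> ((p2 ^ p3) & (p2 <-> (p2 <-> p3)))) = 0 -> 0 = 1
((p2 ^ (p3 | (p3 -> p2))) | ((((p3 ^ p2) <-> p2) <-> p3) -> (p3 -> p2))) -> (p3 -> ((p2 -> (p2 -> p3)) -> ((p2 ^ p3) & (p2 <-> (p2 <-> p3))))) = 1 -> 1 = 1

1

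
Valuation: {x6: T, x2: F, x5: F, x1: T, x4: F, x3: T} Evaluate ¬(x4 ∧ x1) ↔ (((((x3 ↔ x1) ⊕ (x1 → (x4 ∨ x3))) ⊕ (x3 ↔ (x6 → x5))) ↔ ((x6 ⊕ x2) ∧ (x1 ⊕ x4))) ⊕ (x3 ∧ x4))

F

x4 ∧ x1 = F ∧ T = F
¬(x4 ∧ x1) = ¬F = T
x3 ↔ x1 = T ↔ T = T
x4 ∨ x3 = F ∨ T = T
x1 → (x4 ∨ x3) = T → T = T
(x3 ↔ x1) ⊕ (x1 → (x4 ∨ x3)) = T ⊕ T = F
x6 → x5 = T → F = F
x3 ↔ (x6 → x5) = T ↔ F = F
((x3 ↔ x1) ⊕ (x1 → (x4 ∨ x3))) ⊕ (x3 ↔ (x6 → x5)) = F ⊕ F = F
x6 ⊕ x2 = T ⊕ F = T
x1 ⊕ x4 = T ⊕ F = T
(x6 ⊕ x2) ∧ (x1 ⊕ x4) = T ∧ T = T
(((x3 ↔ x1) ⊕ (x1 → (x4 ∨ x3))) ⊕ (x3 ↔ (x6 → x5))) ↔ ((x6 ⊕ x2) ∧ (x1 ⊕ x4)) = F ↔ T = F
x3 ∧ x4 = T ∧ F = F
((((x3 ↔ x1) ⊕ (x1 → (x4 ∨ x3))) ⊕ (x3 ↔ (x6 → x5))) ↔ ((x6 ⊕ x2) ∧ (x1 ⊕ x4))) ⊕ (x3 ∧ x4) = F ⊕ F = F
¬(x4 ∧ x1) ↔ (((((x3 ↔ x1) ⊕ (x1 → (x4 ∨ x3))) ⊕ (x3 ↔ (x6 → x5))) ↔ ((x6 ⊕ x2) ∧ (x1 ⊕ x4))) ⊕ (x3 ∧ x4)) = T ↔ F = F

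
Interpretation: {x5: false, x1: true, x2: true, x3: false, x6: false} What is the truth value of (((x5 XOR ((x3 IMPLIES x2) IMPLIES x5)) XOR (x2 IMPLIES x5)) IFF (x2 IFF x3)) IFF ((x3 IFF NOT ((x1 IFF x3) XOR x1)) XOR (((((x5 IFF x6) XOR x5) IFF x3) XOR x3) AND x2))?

true

x3 IMPLIES x2 = false IMPLIES true = true
(x3 IMPLIES x2) IMPLIES x5 = true IMPLIES false = false
x5 XOR ((x3 IMPLIES x2) IMPLIES x5) = false XOR false = false
x2 IMPLIES x5 = true IMPLIES false = false
(x5 XOR ((x3 IMPLIES x2) IMPLIES x5)) XOR (x2 IMPLIES x5) = false XOR false = false
x2 IFF x3 = true IFF false = false
((x5 XOR ((x3 IMPLIES x2) IMPLIES x5)) XOR (x2 IMPLIES x5)) IFF (x2 IFF x3) = false IFF false = true
x1 IFF x3 = true IFF false = false
(x1 IFF x3) XOR x1 = false XOR true = true
NOT ((x1 IFF x3) XOR x1) = NOT true = false
x3 IFF NOT ((x1 IFF x3) XOR x1) = false IFF false = true
x5 IFF x6 = false IFF false = true
(x5 IFF x6) XOR x5 = true XOR false = true
((x5 IFF x6) XOR x5) IFF x3 = true IFF false = false
(((x5 IFF x6) XOR x5) IFF x3) XOR x3 = false XOR false = false
((((x5 IFF x6) XOR x5) IFF x3) XOR x3) AND x2 = false AND true = false
(x3 IFF NOT ((x1 IFF x3) XOR x1)) XOR (((((x5 IFF x6) XOR x5) IFF x3) XOR x3) AND x2) = true XOR false = true
(((x5 XOR ((x3 IMPLIES x2) IMPLIES x5)) XOR (x2 IMPLIES x5)) IFF (x2 IFF x3)) IFF ((x3 IFF NOT ((x1 IFF x3) XOR x1)) XOR (((((x5 IFF x6) XOR x5) IFF x3) XOR x3) AND x2)) = true IFF true = true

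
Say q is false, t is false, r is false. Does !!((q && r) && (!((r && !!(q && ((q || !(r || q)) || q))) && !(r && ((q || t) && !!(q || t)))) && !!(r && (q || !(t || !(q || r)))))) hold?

q && r = 0 && 0 = 0
r || q = 0 || 0 = 0
!(r || q) = !0 = 1
q || !(r || q) = 0 || 1 = 1
(q || !(r || q)) || q = 1 || 0 = 1
q && ((q || !(r || q)) || q) = 0 && 1 = 0
!(q && ((q || !(r || q)) || q)) = !0 = 1
!!(q && ((q || !(r || q)) || q)) = !1 = 0
r && !!(q && ((q || !(r || q)) || q)) = 0 && 0 = 0
q || t = 0 || 0 = 0
q || t = 0 || 0 = 0
!(q || t) = !0 = 1
!!(q || t) = !1 = 0
(q || t) && !!(q || t) = 0 && 0 = 0
r && ((q || t) && !!(q || t)) = 0 && 0 = 0
!(r && ((q || t) && !!(q || t))) = !0 = 1
(r && !!(q && ((q || !(r || q)) || q))) && !(r && ((q || t) && !!(q || t))) = 0 && 1 = 0
!((r && !!(q && ((q || !(r || q)) || q))) && !(r && ((q || t) && !!(q || t)))) = !0 = 1
q || r = 0 || 0 = 0
!(q || r) = !0 = 1
t || !(q || r) = 0 || 1 = 1
!(t || !(q || r)) = !1 = 0
q || !(t || !(q || r)) = 0 || 0 = 0
r && (q || !(t || !(q || r))) = 0 && 0 = 0
!(r && (q || !(t || !(q || r)))) = !0 = 1
!!(r && (q || !(t || !(q || r)))) = !1 = 0
!((r && !!(q && ((q || !(r || q)) || q))) && !(r && ((q || t) && !!(q || t)))) && !!(r && (q || !(t || !(q || r)))) = 1 && 0 = 0
(q && r) && (!((r && !!(q && ((q || !(r || q)) || q))) && !(r && ((q || t) && !!(q || t)))) && !!(r && (q || !(t || !(q || r))))) = 0 && 0 = 0
!((q && r) && (!((r && !!(q && ((q || !(r || q)) || q))) && !(r && ((q || t) && !!(q || t)))) && !!(r && (q || !(t || !(q || r)))))) = !0 = 1
!!((q && r) && (!((r && !!(q && ((q || !(r || q)) || q))) && !(r && ((q || t) && !!(q || t)))) && !!(r && (q || !(t || !(q || r)))))) = !1 = 0

0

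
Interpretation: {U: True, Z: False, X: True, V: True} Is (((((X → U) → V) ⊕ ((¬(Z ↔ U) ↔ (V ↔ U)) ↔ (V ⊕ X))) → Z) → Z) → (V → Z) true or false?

False

X → U = True → True = True
(X → U) → V = True → True = True
Z ↔ U = False ↔ True = False
¬(Z ↔ U) = ¬False = True
V ↔ U = True ↔ True = True
¬(Z ↔ U) ↔ (V ↔ U) = True ↔ True = True
V ⊕ X = True ⊕ True = False
(¬(Z ↔ U) ↔ (V ↔ U)) ↔ (V ⊕ X) = True ↔ False = False
((X → U) → V) ⊕ ((¬(Z ↔ U) ↔ (V ↔ U)) ↔ (V ⊕ X)) = True ⊕ False = True
(((X → U) → V) ⊕ ((¬(Z ↔ U) ↔ (V ↔ U)) ↔ (V ⊕ X))) → Z = True → False = False
((((X → U) → V) ⊕ ((¬(Z ↔ U) ↔ (V ↔ U)) ↔ (V ⊕ X))) → Z) → Z = False → False = True
V → Z = True → False = False
(((((X → U) → V) ⊕ ((¬(Z ↔ U) ↔ (V ↔ U)) ↔ (V ⊕ X))) → Z) → Z) → (V → Z) = True → False = False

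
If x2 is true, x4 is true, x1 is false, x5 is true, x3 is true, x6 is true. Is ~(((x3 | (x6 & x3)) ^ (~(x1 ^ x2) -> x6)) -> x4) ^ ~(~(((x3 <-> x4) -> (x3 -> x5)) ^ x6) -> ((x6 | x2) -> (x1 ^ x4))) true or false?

0

x6 & x3 = 1 & 1 = 1
x3 | (x6 & x3) = 1 | 1 = 1
x1 ^ x2 = 0 ^ 1 = 1
~(x1 ^ x2) = ~1 = 0
~(x1 ^ x2) -> x6 = 0 -> 1 = 1
(x3 | (x6 & x3)) ^ (~(x1 ^ x2) -> x6) = 1 ^ 1 = 0
((x3 | (x6 & x3)) ^ (~(x1 ^ x2) -> x6)) -> x4 = 0 -> 1 = 1
~(((x3 | (x6 & x3)) ^ (~(x1 ^ x2) -> x6)) -> x4) = ~1 = 0
x3 <-> x4 = 1 <-> 1 = 1
x3 -> x5 = 1 -> 1 = 1
(x3 <-> x4) -> (x3 -> x5) = 1 -> 1 = 1
((x3 <-> x4) -> (x3 -> x5)) ^ x6 = 1 ^ 1 = 0
~(((x3 <-> x4) -> (x3 -> x5)) ^ x6) = ~0 = 1
x6 | x2 = 1 | 1 = 1
x1 ^ x4 = 0 ^ 1 = 1
(x6 | x2) -> (x1 ^ x4) = 1 -> 1 = 1
~(((x3 <-> x4) -> (x3 -> x5)) ^ x6) -> ((x6 | x2) -> (x1 ^ x4)) = 1 -> 1 = 1
~(~(((x3 <-> x4) -> (x3 -> x5)) ^ x6) -> ((x6 | x2) -> (x1 ^ x4))) = ~1 = 0
~(((x3 | (x6 & x3)) ^ (~(x1 ^ x2) -> x6)) -> x4) ^ ~(~(((x3 <-> x4) -> (x3 -> x5)) ^ x6) -> ((x6 | x2) -> (x1 ^ x4))) = 0 ^ 0 = 0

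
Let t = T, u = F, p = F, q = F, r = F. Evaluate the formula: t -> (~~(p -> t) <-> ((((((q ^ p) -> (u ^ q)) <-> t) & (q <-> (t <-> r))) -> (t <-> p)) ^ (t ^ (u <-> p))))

F

p -> t = F -> T = T
~(p -> t) = ~T = F
~~(p -> t) = ~F = T
q ^ p = F ^ F = F
u ^ q = F ^ F = F
(q ^ p) -> (u ^ q) = F -> F = T
((q ^ p) -> (u ^ q)) <-> t = T <-> T = T
t <-> r = T <-> F = F
q <-> (t <-> r) = F <-> F = T
(((q ^ p) -> (u ^ q)) <-> t) & (q <-> (t <-> r)) = T & T = T
t <-> p = T <-> F = F
((((q ^ p) -> (u ^ q)) <-> t) & (q <-> (t <-> r))) -> (t <-> p) = T -> F = F
u <-> p = F <-> F = T
t ^ (u <-> p) = T ^ T = F
(((((q ^ p) -> (u ^ q)) <-> t) & (q <-> (t <-> r))) -> (t <-> p)) ^ (t ^ (u <-> p)) = F ^ F = F
~~(p -> t) <-> ((((((q ^ p) -> (u ^ q)) <-> t) & (q <-> (t <-> r))) -> (t <-> p)) ^ (t ^ (u <-> p))) = T <-> F = F
t -> (~~(p -> t) <-> ((((((q ^ p) -> (u ^ q)) <-> t) & (q <-> (t <-> r))) -> (t <-> p)) ^ (t ^ (u <-> p)))) = T -> F = F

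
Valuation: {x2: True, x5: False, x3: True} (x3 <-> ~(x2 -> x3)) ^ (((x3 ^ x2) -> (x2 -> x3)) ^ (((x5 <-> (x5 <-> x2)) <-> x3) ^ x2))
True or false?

True

Substituting x2=True, x5=False, x3=True:
x2 -> x3 = True -> True = True
~(x2 -> x3) = ~True = False
x3 <-> ~(x2 -> x3) = True <-> False = False
x3 ^ x2 = True ^ True = False
x2 -> x3 = True -> True = True
(x3 ^ x2) -> (x2 -> x3) = False -> True = True
x5 <-> x2 = False <-> True = False
x5 <-> (x5 <-> x2) = False <-> False = True
(x5 <-> (x5 <-> x2)) <-> x3 = True <-> True = True
((x5 <-> (x5 <-> x2)) <-> x3) ^ x2 = True ^ True = False
((x3 ^ x2) -> (x2 -> x3)) ^ (((x5 <-> (x5 <-> x2)) <-> x3) ^ x2) = True ^ False = True
(x3 <-> ~(x2 -> x3)) ^ (((x3 ^ x2) -> (x2 -> x3)) ^ (((x5 <-> (x5 <-> x2)) <-> x3) ^ x2)) = False ^ True = True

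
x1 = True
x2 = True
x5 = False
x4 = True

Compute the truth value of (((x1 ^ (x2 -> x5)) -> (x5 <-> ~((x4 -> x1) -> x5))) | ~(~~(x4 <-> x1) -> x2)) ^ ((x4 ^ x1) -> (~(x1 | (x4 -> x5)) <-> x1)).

True

x2 -> x5 = True -> False = False
x1 ^ (x2 -> x5) = True ^ False = True
x4 -> x1 = True -> True = True
(x4 -> x1) -> x5 = True -> False = False
~((x4 -> x1) -> x5) = ~False = True
x5 <-> ~((x4 -> x1) -> x5) = False <-> True = False
(x1 ^ (x2 -> x5)) -> (x5 <-> ~((x4 -> x1) -> x5)) = True -> False = False
x4 <-> x1 = True <-> True = True
~(x4 <-> x1) = ~True = False
~~(x4 <-> x1) = ~False = True
~~(x4 <-> x1) -> x2 = True -> True = True
~(~~(x4 <-> x1) -> x2) = ~True = False
((x1 ^ (x2 -> x5)) -> (x5 <-> ~((x4 -> x1) -> x5))) | ~(~~(x4 <-> x1) -> x2) = False | False = False
x4 ^ x1 = True ^ True = False
x4 -> x5 = True -> False = False
x1 | (x4 -> x5) = True | False = True
~(x1 | (x4 -> x5)) = ~True = False
~(x1 | (x4 -> x5)) <-> x1 = False <-> True = False
(x4 ^ x1) -> (~(x1 | (x4 -> x5)) <-> x1) = False -> False = True
(((x1 ^ (x2 -> x5)) -> (x5 <-> ~((x4 -> x1) -> x5))) | ~(~~(x4 <-> x1) -> x2)) ^ ((x4 ^ x1) -> (~(x1 | (x4 -> x5)) <-> x1)) = False ^ True = True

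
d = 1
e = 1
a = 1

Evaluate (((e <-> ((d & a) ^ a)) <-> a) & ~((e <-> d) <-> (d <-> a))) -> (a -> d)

d & a = 1 & 1 = 1
(d & a) ^ a = 1 ^ 1 = 0
e <-> ((d & a) ^ a) = 1 <-> 0 = 0
(e <-> ((d & a) ^ a)) <-> a = 0 <-> 1 = 0
e <-> d = 1 <-> 1 = 1
d <-> a = 1 <-> 1 = 1
(e <-> d) <-> (d <-> a) = 1 <-> 1 = 1
~((e <-> d) <-> (d <-> a)) = ~1 = 0
((e <-> ((d & a) ^ a)) <-> a) & ~((e <-> d) <-> (d <-> a)) = 0 & 0 = 0
a -> d = 1 -> 1 = 1
(((e <-> ((d & a) ^ a)) <-> a) & ~((e <-> d) <-> (d <-> a))) -> (a -> d) = 0 -> 1 = 1

1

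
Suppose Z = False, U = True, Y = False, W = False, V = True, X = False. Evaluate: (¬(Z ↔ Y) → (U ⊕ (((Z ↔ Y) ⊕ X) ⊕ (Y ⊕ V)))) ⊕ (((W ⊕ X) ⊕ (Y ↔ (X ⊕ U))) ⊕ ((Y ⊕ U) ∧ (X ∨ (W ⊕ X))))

True

Z ↔ Y = False ↔ False = True
¬(Z ↔ Y) = ¬True = False
Z ↔ Y = False ↔ False = True
(Z ↔ Y) ⊕ X = True ⊕ False = True
Y ⊕ V = False ⊕ True = True
((Z ↔ Y) ⊕ X) ⊕ (Y ⊕ V) = True ⊕ True = False
U ⊕ (((Z ↔ Y) ⊕ X) ⊕ (Y ⊕ V)) = True ⊕ False = True
¬(Z ↔ Y) → (U ⊕ (((Z ↔ Y) ⊕ X) ⊕ (Y ⊕ V))) = False → True = True
W ⊕ X = False ⊕ False = False
X ⊕ U = False ⊕ True = True
Y ↔ (X ⊕ U) = False ↔ True = False
(W ⊕ X) ⊕ (Y ↔ (X ⊕ U)) = False ⊕ False = False
Y ⊕ U = False ⊕ True = True
W ⊕ X = False ⊕ False = False
X ∨ (W ⊕ X) = False ∨ False = False
(Y ⊕ U) ∧ (X ∨ (W ⊕ X)) = True ∧ False = False
((W ⊕ X) ⊕ (Y ↔ (X ⊕ U))) ⊕ ((Y ⊕ U) ∧ (X ∨ (W ⊕ X))) = False ⊕ False = False
(¬(Z ↔ Y) → (U ⊕ (((Z ↔ Y) ⊕ X) ⊕ (Y ⊕ V)))) ⊕ (((W ⊕ X) ⊕ (Y ↔ (X ⊕ U))) ⊕ ((Y ⊕ U) ∧ (X ∨ (W ⊕ X)))) = True ⊕ False = True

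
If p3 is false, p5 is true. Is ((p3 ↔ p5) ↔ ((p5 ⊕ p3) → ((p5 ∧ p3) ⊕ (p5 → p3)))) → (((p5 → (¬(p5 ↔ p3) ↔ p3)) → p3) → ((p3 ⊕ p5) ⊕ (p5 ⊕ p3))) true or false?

p3 ↔ p5 = F ↔ T = F
p5 ⊕ p3 = T ⊕ F = T
p5 ∧ p3 = T ∧ F = F
p5 → p3 = T → F = F
(p5 ∧ p3) ⊕ (p5 → p3) = F ⊕ F = F
(p5 ⊕ p3) → ((p5 ∧ p3) ⊕ (p5 → p3)) = T → F = F
(p3 ↔ p5) ↔ ((p5 ⊕ p3) → ((p5 ∧ p3) ⊕ (p5 → p3))) = F ↔ F = T
p5 ↔ p3 = T ↔ F = F
¬(p5 ↔ p3) = ¬F = T
¬(p5 ↔ p3) ↔ p3 = T ↔ F = F
p5 → (¬(p5 ↔ p3) ↔ p3) = T → F = F
(p5 → (¬(p5 ↔ p3) ↔ p3)) → p3 = F → F = T
p3 ⊕ p5 = F ⊕ T = T
p5 ⊕ p3 = T ⊕ F = T
(p3 ⊕ p5) ⊕ (p5 ⊕ p3) = T ⊕ T = F
((p5 → (¬(p5 ↔ p3) ↔ p3)) → p3) → ((p3 ⊕ p5) ⊕ (p5 ⊕ p3)) = T → F = F
((p3 ↔ p5) ↔ ((p5 ⊕ p3) → ((p5 ∧ p3) ⊕ (p5 → p3)))) → (((p5 → (¬(p5 ↔ p3) ↔ p3)) → p3) → ((p3 ⊕ p5) ⊕ (p5 ⊕ p3))) = T → F = F

F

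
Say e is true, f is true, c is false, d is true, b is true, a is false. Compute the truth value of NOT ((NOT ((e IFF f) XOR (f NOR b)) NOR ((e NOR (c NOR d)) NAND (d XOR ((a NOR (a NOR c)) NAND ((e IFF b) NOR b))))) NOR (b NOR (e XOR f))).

Substituting e=True, f=True, c=False, d=True, b=True, a=False:
e IFF f = True IFF True = True
f NOR b = True NOR True = False
(e IFF f) XOR (f NOR b) = True XOR False = True
NOT ((e IFF f) XOR (f NOR b)) = NOT True = False
c NOR d = False NOR True = False
e NOR (c NOR d) = True NOR False = False
a NOR c = False NOR False = True
a NOR (a NOR c) = False NOR True = False
e IFF b = True IFF True = True
(e IFF b) NOR b = True NOR True = False
(a NOR (a NOR c)) NAND ((e IFF b) NOR b) = False NAND False = True
d XOR ((a NOR (a NOR c)) NAND ((e IFF b) NOR b)) = True XOR True = False
(e NOR (c NOR d)) NAND (d XOR ((a NOR (a NOR c)) NAND ((e IFF b) NOR b))) = False NAND False = True
NOT ((e IFF f) XOR (f NOR b)) NOR ((e NOR (c NOR d)) NAND (d XOR ((a NOR (a NOR c)) NAND ((e IFF b) NOR b)))) = False NOR True = False
e XOR f = True XOR True = False
b NOR (e XOR f) = True NOR False = False
(NOT ((e IFF f) XOR (f NOR b)) NOR ((e NOR (c NOR d)) NAND (d XOR ((a NOR (a NOR c)) NAND ((e IFF b) NOR b))))) NOR (b NOR (e XOR f)) = False NOR False = True
NOT ((NOT ((e IFF f) XOR (f NOR b)) NOR ((e NOR (c NOR d)) NAND (d XOR ((a NOR (a NOR c)) NAND ((e IFF b) NOR b))))) NOR (b NOR (e XOR f))) = NOT True = False

False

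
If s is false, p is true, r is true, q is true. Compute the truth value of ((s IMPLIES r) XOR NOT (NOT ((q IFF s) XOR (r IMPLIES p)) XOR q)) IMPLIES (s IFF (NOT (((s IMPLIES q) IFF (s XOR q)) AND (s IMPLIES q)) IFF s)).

s IMPLIES r = False IMPLIES True = True
q IFF s = True IFF False = False
r IMPLIES p = True IMPLIES True = True
(q IFF s) XOR (r IMPLIES p) = False XOR True = True
NOT ((q IFF s) XOR (r IMPLIES p)) = NOT True = False
NOT ((q IFF s) XOR (r IMPLIES p)) XOR q = False XOR True = True
NOT (NOT ((q IFF s) XOR (r IMPLIES p)) XOR q) = NOT True = False
(s IMPLIES r) XOR NOT (NOT ((q IFF s) XOR (r IMPLIES p)) XOR q) = True XOR False = True
s IMPLIES q = False IMPLIES True = True
s XOR q = False XOR True = True
(s IMPLIES q) IFF (s XOR q) = True IFF True = True
s IMPLIES q = False IMPLIES True = True
((s IMPLIES q) IFF (s XOR q)) AND (s IMPLIES q) = True AND True = True
NOT (((s IMPLIES q) IFF (s XOR q)) AND (s IMPLIES q)) = NOT True = False
NOT (((s IMPLIES q) IFF (s XOR q)) AND (s IMPLIES q)) IFF s = False IFF False = True
s IFF (NOT (((s IMPLIES q) IFF (s XOR q)) AND (s IMPLIES q)) IFF s) = False IFF True = False
((s IMPLIES r) XOR NOT (NOT ((q IFF s) XOR (r IMPLIES p)) XOR q)) IMPLIES (s IFF (NOT (((s IMPLIES q) IFF (s XOR q)) AND (s IMPLIES q)) IFF s)) = True IMPLIES False = False

False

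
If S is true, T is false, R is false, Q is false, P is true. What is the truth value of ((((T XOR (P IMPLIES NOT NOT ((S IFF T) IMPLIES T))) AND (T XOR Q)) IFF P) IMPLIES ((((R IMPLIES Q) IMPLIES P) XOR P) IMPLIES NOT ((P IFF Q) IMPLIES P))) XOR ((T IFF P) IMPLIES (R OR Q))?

S IFF T = True IFF False = False
(S IFF T) IMPLIES T = False IMPLIES False = True
NOT ((S IFF T) IMPLIES T) = NOT True = False
NOT NOT ((S IFF T) IMPLIES T) = NOT False = True
P IMPLIES NOT NOT ((S IFF T) IMPLIES T) = True IMPLIES True = True
T XOR (P IMPLIES NOT NOT ((S IFF T) IMPLIES T)) = False XOR True = True
T XOR Q = False XOR False = False
(T XOR (P IMPLIES NOT NOT ((S IFF T) IMPLIES T))) AND (T XOR Q) = True AND False = False
((T XOR (P IMPLIES NOT NOT ((S IFF T) IMPLIES T))) AND (T XOR Q)) IFF P = False IFF True = False
R IMPLIES Q = False IMPLIES False = True
(R IMPLIES Q) IMPLIES P = True IMPLIES True = True
((R IMPLIES Q) IMPLIES P) XOR P = True XOR True = False
P IFF Q = True IFF False = False
(P IFF Q) IMPLIES P = False IMPLIES True = True
NOT ((P IFF Q) IMPLIES P) = NOT True = False
(((R IMPLIES Q) IMPLIES P) XOR P) IMPLIES NOT ((P IFF Q) IMPLIES P) = False IMPLIES False = True
(((T XOR (P IMPLIES NOT NOT ((S IFF T) IMPLIES T))) AND (T XOR Q)) IFF P) IMPLIES ((((R IMPLIES Q) IMPLIES P) XOR P) IMPLIES NOT ((P IFF Q) IMPLIES P)) = False IMPLIES True = True
T IFF P = False IFF True = False
R OR Q = False OR False = False
(T IFF P) IMPLIES (R OR Q) = False IMPLIES False = True
((((T XOR (P IMPLIES NOT NOT ((S IFF T) IMPLIES T))) AND (T XOR Q)) IFF P) IMPLIES ((((R IMPLIES Q) IMPLIES P) XOR P) IMPLIES NOT ((P IFF Q) IMPLIES P))) XOR ((T IFF P) IMPLIES (R OR Q)) = True XOR True = False

False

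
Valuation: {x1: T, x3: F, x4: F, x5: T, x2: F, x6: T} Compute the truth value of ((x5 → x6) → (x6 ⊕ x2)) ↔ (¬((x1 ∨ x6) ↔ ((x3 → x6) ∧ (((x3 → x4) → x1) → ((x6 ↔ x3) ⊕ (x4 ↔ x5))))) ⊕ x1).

x5 → x6 = T → T = T
x6 ⊕ x2 = T ⊕ F = T
(x5 → x6) → (x6 ⊕ x2) = T → T = T
x1 ∨ x6 = T ∨ T = T
x3 → x6 = F → T = T
x3 → x4 = F → F = T
(x3 → x4) → x1 = T → T = T
x6 ↔ x3 = T ↔ F = F
x4 ↔ x5 = F ↔ T = F
(x6 ↔ x3) ⊕ (x4 ↔ x5) = F ⊕ F = F
((x3 → x4) → x1) → ((x6 ↔ x3) ⊕ (x4 ↔ x5)) = T → F = F
(x3 → x6) ∧ (((x3 → x4) → x1) → ((x6 ↔ x3) ⊕ (x4 ↔ x5))) = T ∧ F = F
(x1 ∨ x6) ↔ ((x3 → x6) ∧ (((x3 → x4) → x1) → ((x6 ↔ x3) ⊕ (x4 ↔ x5)))) = T ↔ F = F
¬((x1 ∨ x6) ↔ ((x3 → x6) ∧ (((x3 → x4) → x1) → ((x6 ↔ x3) ⊕ (x4 ↔ x5))))) = ¬F = T
¬((x1 ∨ x6) ↔ ((x3 → x6) ∧ (((x3 → x4) → x1) → ((x6 ↔ x3) ⊕ (x4 ↔ x5))))) ⊕ x1 = T ⊕ T = F
((x5 → x6) → (x6 ⊕ x2)) ↔ (¬((x1 ∨ x6) ↔ ((x3 → x6) ∧ (((x3 → x4) → x1) → ((x6 ↔ x3) ⊕ (x4 ↔ x5))))) ⊕ x1) = T ↔ F = F

F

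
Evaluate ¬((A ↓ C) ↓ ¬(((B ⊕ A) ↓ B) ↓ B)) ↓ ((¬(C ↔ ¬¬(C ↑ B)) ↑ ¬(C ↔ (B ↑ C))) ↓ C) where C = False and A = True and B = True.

A ↓ C = True ↓ False = False
B ⊕ A = True ⊕ True = False
(B ⊕ A) ↓ B = False ↓ True = False
((B ⊕ A) ↓ B) ↓ B = False ↓ True = False
¬(((B ⊕ A) ↓ B) ↓ B) = ¬False = True
(A ↓ C) ↓ ¬(((B ⊕ A) ↓ B) ↓ B) = False ↓ True = False
¬((A ↓ C) ↓ ¬(((B ⊕ A) ↓ B) ↓ B)) = ¬False = True
C ↑ B = False ↑ True = True
¬(C ↑ B) = ¬True = False
¬¬(C ↑ B) = ¬False = True
C ↔ ¬¬(C ↑ B) = False ↔ True = False
¬(C ↔ ¬¬(C ↑ B)) = ¬False = True
B ↑ C = True ↑ False = True
C ↔ (B ↑ C) = False ↔ True = False
¬(C ↔ (B ↑ C)) = ¬False = True
¬(C ↔ ¬¬(C ↑ B)) ↑ ¬(C ↔ (B ↑ C)) = True ↑ True = False
(¬(C ↔ ¬¬(C ↑ B)) ↑ ¬(C ↔ (B ↑ C))) ↓ C = False ↓ False = True
¬((A ↓ C) ↓ ¬(((B ⊕ A) ↓ B) ↓ B)) ↓ ((¬(C ↔ ¬¬(C ↑ B)) ↑ ¬(C ↔ (B ↑ C))) ↓ C) = True ↓ True = False

False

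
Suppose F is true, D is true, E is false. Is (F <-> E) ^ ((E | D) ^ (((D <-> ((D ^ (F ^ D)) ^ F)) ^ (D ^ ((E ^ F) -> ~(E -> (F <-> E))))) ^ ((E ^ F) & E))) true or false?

False

Substituting F=True, D=True, E=False:
F <-> E = True <-> False = False
E | D = False | True = True
F ^ D = True ^ True = False
D ^ (F ^ D) = True ^ False = True
(D ^ (F ^ D)) ^ F = True ^ True = False
D <-> ((D ^ (F ^ D)) ^ F) = True <-> False = False
E ^ F = False ^ True = True
F <-> E = True <-> False = False
E -> (F <-> E) = False -> False = True
~(E -> (F <-> E)) = ~True = False
(E ^ F) -> ~(E -> (F <-> E)) = True -> False = False
D ^ ((E ^ F) -> ~(E -> (F <-> E))) = True ^ False = True
(D <-> ((D ^ (F ^ D)) ^ F)) ^ (D ^ ((E ^ F) -> ~(E -> (F <-> E)))) = False ^ True = True
E ^ F = False ^ True = True
(E ^ F) & E = True & False = False
((D <-> ((D ^ (F ^ D)) ^ F)) ^ (D ^ ((E ^ F) -> ~(E -> (F <-> E))))) ^ ((E ^ F) & E) = True ^ False = True
(E | D) ^ (((D <-> ((D ^ (F ^ D)) ^ F)) ^ (D ^ ((E ^ F) -> ~(E -> (F <-> E))))) ^ ((E ^ F) & E)) = True ^ True = False
(F <-> E) ^ ((E | D) ^ (((D <-> ((D ^ (F ^ D)) ^ F)) ^ (D ^ ((E ^ F) -> ~(E -> (F <-> E))))) ^ ((E ^ F) & E))) = False ^ False = False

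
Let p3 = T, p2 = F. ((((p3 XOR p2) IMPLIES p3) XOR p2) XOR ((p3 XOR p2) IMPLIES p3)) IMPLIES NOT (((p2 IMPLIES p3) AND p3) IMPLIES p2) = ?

T

p3 XOR p2 = T XOR F = T
(p3 XOR p2) IMPLIES p3 = T IMPLIES T = T
((p3 XOR p2) IMPLIES p3) XOR p2 = T XOR F = T
p3 XOR p2 = T XOR F = T
(p3 XOR p2) IMPLIES p3 = T IMPLIES T = T
(((p3 XOR p2) IMPLIES p3) XOR p2) XOR ((p3 XOR p2) IMPLIES p3) = T XOR T = F
p2 IMPLIES p3 = F IMPLIES T = T
(p2 IMPLIES p3) AND p3 = T AND T = T
((p2 IMPLIES p3) AND p3) IMPLIES p2 = T IMPLIES F = F
NOT (((p2 IMPLIES p3) AND p3) IMPLIES p2) = NOT F = T
((((p3 XOR p2) IMPLIES p3) XOR p2) XOR ((p3 XOR p2) IMPLIES p3)) IMPLIES NOT (((p2 IMPLIES p3) AND p3) IMPLIES p2) = F IMPLIES T = T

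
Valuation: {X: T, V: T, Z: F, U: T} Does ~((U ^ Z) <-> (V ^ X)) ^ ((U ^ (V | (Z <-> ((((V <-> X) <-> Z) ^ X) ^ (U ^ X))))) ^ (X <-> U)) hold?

F

U ^ Z = T ^ F = T
V ^ X = T ^ T = F
(U ^ Z) <-> (V ^ X) = T <-> F = F
~((U ^ Z) <-> (V ^ X)) = ~F = T
V <-> X = T <-> T = T
(V <-> X) <-> Z = T <-> F = F
((V <-> X) <-> Z) ^ X = F ^ T = T
U ^ X = T ^ T = F
(((V <-> X) <-> Z) ^ X) ^ (U ^ X) = T ^ F = T
Z <-> ((((V <-> X) <-> Z) ^ X) ^ (U ^ X)) = F <-> T = F
V | (Z <-> ((((V <-> X) <-> Z) ^ X) ^ (U ^ X))) = T | F = T
U ^ (V | (Z <-> ((((V <-> X) <-> Z) ^ X) ^ (U ^ X)))) = T ^ T = F
X <-> U = T <-> T = T
(U ^ (V | (Z <-> ((((V <-> X) <-> Z) ^ X) ^ (U ^ X))))) ^ (X <-> U) = F ^ T = T
~((U ^ Z) <-> (V ^ X)) ^ ((U ^ (V | (Z <-> ((((V <-> X) <-> Z) ^ X) ^ (U ^ X))))) ^ (X <-> U)) = T ^ T = F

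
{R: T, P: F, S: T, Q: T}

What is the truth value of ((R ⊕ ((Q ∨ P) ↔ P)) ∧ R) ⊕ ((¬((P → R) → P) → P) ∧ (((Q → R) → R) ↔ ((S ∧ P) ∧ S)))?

Q ∨ P = T ∨ F = T
(Q ∨ P) ↔ P = T ↔ F = F
R ⊕ ((Q ∨ P) ↔ P) = T ⊕ F = T
(R ⊕ ((Q ∨ P) ↔ P)) ∧ R = T ∧ T = T
P → R = F → T = T
(P → R) → P = T → F = F
¬((P → R) → P) = ¬F = T
¬((P → R) → P) → P = T → F = F
Q → R = T → T = T
(Q → R) → R = T → T = T
S ∧ P = T ∧ F = F
(S ∧ P) ∧ S = F ∧ T = F
((Q → R) → R) ↔ ((S ∧ P) ∧ S) = T ↔ F = F
(¬((P → R) → P) → P) ∧ (((Q → R) → R) ↔ ((S ∧ P) ∧ S)) = F ∧ F = F
((R ⊕ ((Q ∨ P) ↔ P)) ∧ R) ⊕ ((¬((P → R) → P) → P) ∧ (((Q → R) → R) ↔ ((S ∧ P) ∧ S))) = T ⊕ F = T

T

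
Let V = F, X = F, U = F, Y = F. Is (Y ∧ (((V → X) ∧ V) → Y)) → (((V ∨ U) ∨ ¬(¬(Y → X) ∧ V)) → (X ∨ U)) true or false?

Substituting V=F, X=F, U=F, Y=F:
V → X = F → F = T
(V → X) ∧ V = T ∧ F = F
((V → X) ∧ V) → Y = F → F = T
Y ∧ (((V → X) ∧ V) → Y) = F ∧ T = F
V ∨ U = F ∨ F = F
Y → X = F → F = T
¬(Y → X) = ¬T = F
¬(Y → X) ∧ V = F ∧ F = F
¬(¬(Y → X) ∧ V) = ¬F = T
(V ∨ U) ∨ ¬(¬(Y → X) ∧ V) = F ∨ T = T
X ∨ U = F ∨ F = F
((V ∨ U) ∨ ¬(¬(Y → X) ∧ V)) → (X ∨ U) = T → F = F
(Y ∧ (((V → X) ∧ V) → Y)) → (((V ∨ U) ∨ ¬(¬(Y → X) ∧ V)) → (X ∨ U)) = F → F = T

T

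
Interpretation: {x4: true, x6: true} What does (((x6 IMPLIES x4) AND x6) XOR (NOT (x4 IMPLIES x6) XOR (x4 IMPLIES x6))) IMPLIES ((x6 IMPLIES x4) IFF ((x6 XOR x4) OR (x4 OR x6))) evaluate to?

x6 IMPLIES x4 = true IMPLIES true = true
(x6 IMPLIES x4) AND x6 = true AND true = true
x4 IMPLIES x6 = true IMPLIES true = true
NOT (x4 IMPLIES x6) = NOT true = false
x4 IMPLIES x6 = true IMPLIES true = true
NOT (x4 IMPLIES x6) XOR (x4 IMPLIES x6) = false XOR true = true
((x6 IMPLIES x4) AND x6) XOR (NOT (x4 IMPLIES x6) XOR (x4 IMPLIES x6)) = true XOR true = false
x6 IMPLIES x4 = true IMPLIES true = true
x6 XOR x4 = true XOR true = false
x4 OR x6 = true OR true = true
(x6 XOR x4) OR (x4 OR x6) = false OR true = true
(x6 IMPLIES x4) IFF ((x6 XOR x4) OR (x4 OR x6)) = true IFF true = true
(((x6 IMPLIES x4) AND x6) XOR (NOT (x4 IMPLIES x6) XOR (x4 IMPLIES x6))) IMPLIES ((x6 IMPLIES x4) IFF ((x6 XOR x4) OR (x4 OR x6))) = false IMPLIES true = true

true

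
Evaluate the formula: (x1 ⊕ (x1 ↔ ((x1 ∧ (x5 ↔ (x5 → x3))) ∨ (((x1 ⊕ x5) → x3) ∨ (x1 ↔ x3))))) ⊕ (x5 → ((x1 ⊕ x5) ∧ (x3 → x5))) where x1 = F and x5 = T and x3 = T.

x5 → x3 = T → T = T
x5 ↔ (x5 → x3) = T ↔ T = T
x1 ∧ (x5 ↔ (x5 → x3)) = F ∧ T = F
x1 ⊕ x5 = F ⊕ T = T
(x1 ⊕ x5) → x3 = T → T = T
x1 ↔ x3 = F ↔ T = F
((x1 ⊕ x5) → x3) ∨ (x1 ↔ x3) = T ∨ F = T
(x1 ∧ (x5 ↔ (x5 → x3))) ∨ (((x1 ⊕ x5) → x3) ∨ (x1 ↔ x3)) = F ∨ T = T
x1 ↔ ((x1 ∧ (x5 ↔ (x5 → x3))) ∨ (((x1 ⊕ x5) → x3) ∨ (x1 ↔ x3))) = F ↔ T = F
x1 ⊕ (x1 ↔ ((x1 ∧ (x5 ↔ (x5 → x3))) ∨ (((x1 ⊕ x5) → x3) ∨ (x1 ↔ x3)))) = F ⊕ F = F
x1 ⊕ x5 = F ⊕ T = T
x3 → x5 = T → T = T
(x1 ⊕ x5) ∧ (x3 → x5) = T ∧ T = T
x5 → ((x1 ⊕ x5) ∧ (x3 → x5)) = T → T = T
(x1 ⊕ (x1 ↔ ((x1 ∧ (x5 ↔ (x5 → x3))) ∨ (((x1 ⊕ x5) → x3) ∨ (x1 ↔ x3))))) ⊕ (x5 → ((x1 ⊕ x5) ∧ (x3 → x5))) = F ⊕ T = T

T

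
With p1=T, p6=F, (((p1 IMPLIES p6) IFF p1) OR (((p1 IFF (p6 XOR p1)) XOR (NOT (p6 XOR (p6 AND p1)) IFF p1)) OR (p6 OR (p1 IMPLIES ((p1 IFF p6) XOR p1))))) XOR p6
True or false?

p1 IMPLIES p6 = T IMPLIES F = F
(p1 IMPLIES p6) IFF p1 = F IFF T = F
p6 XOR p1 = F XOR T = T
p1 IFF (p6 XOR p1) = T IFF T = T
p6 AND p1 = F AND T = F
p6 XOR (p6 AND p1) = F XOR F = F
NOT (p6 XOR (p6 AND p1)) = NOT F = T
NOT (p6 XOR (p6 AND p1)) IFF p1 = T IFF T = T
(p1 IFF (p6 XOR p1)) XOR (NOT (p6 XOR (p6 AND p1)) IFF p1) = T XOR T = F
p1 IFF p6 = T IFF F = F
(p1 IFF p6) XOR p1 = F XOR T = T
p1 IMPLIES ((p1 IFF p6) XOR p1) = T IMPLIES T = T
p6 OR (p1 IMPLIES ((p1 IFF p6) XOR p1)) = F OR T = T
((p1 IFF (p6 XOR p1)) XOR (NOT (p6 XOR (p6 AND p1)) IFF p1)) OR (p6 OR (p1 IMPLIES ((p1 IFF p6) XOR p1))) = F OR T = T
((p1 IMPLIES p6) IFF p1) OR (((p1 IFF (p6 XOR p1)) XOR (NOT (p6 XOR (p6 AND p1)) IFF p1)) OR (p6 OR (p1 IMPLIES ((p1 IFF p6) XOR p1)))) = F OR T = T
(((p1 IMPLIES p6) IFF p1) OR (((p1 IFF (p6 XOR p1)) XOR (NOT (p6 XOR (p6 AND p1)) IFF p1)) OR (p6 OR (p1 IMPLIES ((p1 IFF p6) XOR p1))))) XOR p6 = T XOR F = T

T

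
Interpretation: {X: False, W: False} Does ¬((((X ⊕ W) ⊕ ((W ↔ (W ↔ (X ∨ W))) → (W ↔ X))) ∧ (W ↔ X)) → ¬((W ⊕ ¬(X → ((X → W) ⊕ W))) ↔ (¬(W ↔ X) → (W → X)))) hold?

False

X ⊕ W = False ⊕ False = False
X ∨ W = False ∨ False = False
W ↔ (X ∨ W) = False ↔ False = True
W ↔ (W ↔ (X ∨ W)) = False ↔ True = False
W ↔ X = False ↔ False = True
(W ↔ (W ↔ (X ∨ W))) → (W ↔ X) = False → True = True
(X ⊕ W) ⊕ ((W ↔ (W ↔ (X ∨ W))) → (W ↔ X)) = False ⊕ True = True
W ↔ X = False ↔ False = True
((X ⊕ W) ⊕ ((W ↔ (W ↔ (X ∨ W))) → (W ↔ X))) ∧ (W ↔ X) = True ∧ True = True
X → W = False → False = True
(X → W) ⊕ W = True ⊕ False = True
X → ((X → W) ⊕ W) = False → True = True
¬(X → ((X → W) ⊕ W)) = ¬True = False
W ⊕ ¬(X → ((X → W) ⊕ W)) = False ⊕ False = False
W ↔ X = False ↔ False = True
¬(W ↔ X) = ¬True = False
W → X = False → False = True
¬(W ↔ X) → (W → X) = False → True = True
(W ⊕ ¬(X → ((X → W) ⊕ W))) ↔ (¬(W ↔ X) → (W → X)) = False ↔ True = False
¬((W ⊕ ¬(X → ((X → W) ⊕ W))) ↔ (¬(W ↔ X) → (W → X))) = ¬False = True
(((X ⊕ W) ⊕ ((W ↔ (W ↔ (X ∨ W))) → (W ↔ X))) ∧ (W ↔ X)) → ¬((W ⊕ ¬(X → ((X → W) ⊕ W))) ↔ (¬(W ↔ X) → (W → X))) = True → True = True
¬((((X ⊕ W) ⊕ ((W ↔ (W ↔ (X ∨ W))) → (W ↔ X))) ∧ (W ↔ X)) → ¬((W ⊕ ¬(X → ((X → W) ⊕ W))) ↔ (¬(W ↔ X) → (W → X)))) = ¬True = False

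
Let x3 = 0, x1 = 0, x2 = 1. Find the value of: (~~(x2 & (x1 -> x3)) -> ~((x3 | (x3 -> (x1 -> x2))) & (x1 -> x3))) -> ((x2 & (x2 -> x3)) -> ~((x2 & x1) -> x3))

1

Substituting x3=0, x1=0, x2=1:
x1 -> x3 = 0 -> 0 = 1
x2 & (x1 -> x3) = 1 & 1 = 1
~(x2 & (x1 -> x3)) = ~1 = 0
~~(x2 & (x1 -> x3)) = ~0 = 1
x1 -> x2 = 0 -> 1 = 1
x3 -> (x1 -> x2) = 0 -> 1 = 1
x3 | (x3 -> (x1 -> x2)) = 0 | 1 = 1
x1 -> x3 = 0 -> 0 = 1
(x3 | (x3 -> (x1 -> x2))) & (x1 -> x3) = 1 & 1 = 1
~((x3 | (x3 -> (x1 -> x2))) & (x1 -> x3)) = ~1 = 0
~~(x2 & (x1 -> x3)) -> ~((x3 | (x3 -> (x1 -> x2))) & (x1 -> x3)) = 1 -> 0 = 0
x2 -> x3 = 1 -> 0 = 0
x2 & (x2 -> x3) = 1 & 0 = 0
x2 & x1 = 1 & 0 = 0
(x2 & x1) -> x3 = 0 -> 0 = 1
~((x2 & x1) -> x3) = ~1 = 0
(x2 & (x2 -> x3)) -> ~((x2 & x1) -> x3) = 0 -> 0 = 1
(~~(x2 & (x1 -> x3)) -> ~((x3 | (x3 -> (x1 -> x2))) & (x1 -> x3))) -> ((x2 & (x2 -> x3)) -> ~((x2 & x1) -> x3)) = 0 -> 1 = 1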